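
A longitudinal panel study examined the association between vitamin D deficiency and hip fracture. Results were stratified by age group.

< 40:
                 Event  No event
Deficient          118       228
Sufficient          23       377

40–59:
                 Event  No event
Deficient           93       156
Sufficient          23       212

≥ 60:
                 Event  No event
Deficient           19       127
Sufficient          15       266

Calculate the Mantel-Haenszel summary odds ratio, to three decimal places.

OR_MH = Σ(aᵢdᵢ/nᵢ) / Σ(bᵢcᵢ/nᵢ), where nᵢ is the stratum total.
Stratum 1 (< 40): n = 746; a·d/n = 118·377/746 = 59.6327; b·c/n = 228·23/746 = 7.0295
Stratum 2 (40–59): n = 484; a·d/n = 93·212/484 = 40.7355; b·c/n = 156·23/484 = 7.4132
Stratum 3 (≥ 60): n = 427; a·d/n = 19·266/427 = 11.8361; b·c/n = 127·15/427 = 4.4614
OR_MH = (59.6327 + 40.7355 + 11.8361) / (7.0295 + 7.4132 + 4.4614) = 112.2043 / 18.9041 = 5.93546

5.935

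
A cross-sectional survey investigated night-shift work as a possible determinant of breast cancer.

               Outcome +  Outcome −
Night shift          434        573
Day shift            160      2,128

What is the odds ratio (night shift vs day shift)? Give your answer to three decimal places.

10.074

Cells: a = 434, b = 573, c = 160, d = 2128.
OR = (a·d)/(b·c) = (434 × 2128) / (573 × 160) = 923552 / 91680 = 10.07365
The odds of breast cancer are about 10.07 times as high in the night shift group.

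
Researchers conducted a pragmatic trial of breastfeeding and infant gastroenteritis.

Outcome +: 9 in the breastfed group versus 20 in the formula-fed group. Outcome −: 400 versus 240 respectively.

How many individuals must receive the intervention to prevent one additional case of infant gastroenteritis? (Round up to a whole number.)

19

Risk in treated group = 9/409 = 0.02200; risk in control = 20/260 = 0.07692.
Absolute risk reduction = 0.07692 − 0.02200 = 0.05492
NNT = 1 / ARR = 1 / 0.05492 = 18.209 → round up → 19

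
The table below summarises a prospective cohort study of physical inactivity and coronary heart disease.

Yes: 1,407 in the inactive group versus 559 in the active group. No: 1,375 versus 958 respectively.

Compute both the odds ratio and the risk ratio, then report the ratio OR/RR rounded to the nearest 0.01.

From the description: a = 1407, b = 1375, c = 559, d = 958.
OR = (1407·958)/(1375·559) = 1347906/768625 = 1.75366
Risk in exposed = 1407/2782 = 0.50575; risk in unexposed = 559/1517 = 0.36849; RR = 1.37249
OR/RR = 1.75366 / 1.37249 = 1.27772
The outcome is not rare, so the OR lies further from 1 than the RR.

1.28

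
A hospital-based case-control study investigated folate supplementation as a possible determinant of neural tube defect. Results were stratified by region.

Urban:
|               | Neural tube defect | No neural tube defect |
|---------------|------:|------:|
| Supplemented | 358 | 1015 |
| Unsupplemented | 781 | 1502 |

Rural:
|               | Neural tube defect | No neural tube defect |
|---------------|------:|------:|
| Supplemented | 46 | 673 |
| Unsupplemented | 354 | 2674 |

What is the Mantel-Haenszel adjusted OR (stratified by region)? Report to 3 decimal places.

OR_MH = Σ(aᵢdᵢ/nᵢ) / Σ(bᵢcᵢ/nᵢ), where nᵢ is the stratum total.
Stratum 1 (Urban): n = 3656; a·d/n = 358·1502/3656 = 147.0777; b·c/n = 1015·781/3656 = 216.8258
Stratum 2 (Rural): n = 3747; a·d/n = 46·2674/3747 = 32.8273; b·c/n = 673·354/3747 = 63.5821
OR_MH = (147.0777 + 32.8273) / (216.8258 + 63.5821) = 179.9050 / 280.4078 = 0.64158

0.642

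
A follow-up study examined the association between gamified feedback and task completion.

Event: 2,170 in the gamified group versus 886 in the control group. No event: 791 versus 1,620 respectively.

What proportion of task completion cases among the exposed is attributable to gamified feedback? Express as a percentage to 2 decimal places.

From the description: a = 2170, b = 791, c = 886, d = 1620.
Risk in exposed = 2170/2961 = 0.73286; risk in unexposed = 886/2506 = 0.35355.
RR = 0.73286/0.35355 = 2.07285
AR% = (RR − 1)/RR × 100 = (2.07285 − 1)/2.07285 × 100 = 51.7573%

51.76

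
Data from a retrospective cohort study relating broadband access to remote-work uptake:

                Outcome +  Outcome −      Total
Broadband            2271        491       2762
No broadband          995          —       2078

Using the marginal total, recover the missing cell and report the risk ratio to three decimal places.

1.717

The missing cell is in the unexposed row: 2078 − 995 = 1083.
So a = 2271, b = 491, c = 995, d = 1083.
RR = [a/(a+b)] / [c/(c+d)] = (2271/2762) / (995/2078) = 0.82223/0.47883 = 1.71718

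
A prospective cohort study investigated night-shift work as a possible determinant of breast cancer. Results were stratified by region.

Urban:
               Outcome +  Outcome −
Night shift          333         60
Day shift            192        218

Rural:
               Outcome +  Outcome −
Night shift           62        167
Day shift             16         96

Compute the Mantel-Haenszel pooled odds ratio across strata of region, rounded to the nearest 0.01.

4.86

OR_MH = Σ(aᵢdᵢ/nᵢ) / Σ(bᵢcᵢ/nᵢ), where nᵢ is the stratum total.
Stratum 1 (Urban): n = 803; a·d/n = 333·218/803 = 90.4035; b·c/n = 60·192/803 = 14.3462
Stratum 2 (Rural): n = 341; a·d/n = 62·96/341 = 17.4545; b·c/n = 167·16/341 = 7.8358
OR_MH = (90.4035 + 17.4545) / (14.3462 + 7.8358) = 107.8580 / 22.1820 = 4.86242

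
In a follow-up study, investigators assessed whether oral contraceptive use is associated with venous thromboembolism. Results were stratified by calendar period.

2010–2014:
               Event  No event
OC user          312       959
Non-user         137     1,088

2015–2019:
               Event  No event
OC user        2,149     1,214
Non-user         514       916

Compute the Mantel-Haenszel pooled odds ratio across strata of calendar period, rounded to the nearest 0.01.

2.99

OR_MH = Σ(aᵢdᵢ/nᵢ) / Σ(bᵢcᵢ/nᵢ), where nᵢ is the stratum total.
Stratum 1 (2010–2014): n = 2496; a·d/n = 312·1088/2496 = 136.0000; b·c/n = 959·137/2496 = 52.6374
Stratum 2 (2015–2019): n = 4793; a·d/n = 2149·916/4793 = 410.6998; b·c/n = 1214·514/4793 = 130.1890
OR_MH = (136.0000 + 410.6998) / (52.6374 + 130.1890) = 546.6998 / 182.8264 = 2.99027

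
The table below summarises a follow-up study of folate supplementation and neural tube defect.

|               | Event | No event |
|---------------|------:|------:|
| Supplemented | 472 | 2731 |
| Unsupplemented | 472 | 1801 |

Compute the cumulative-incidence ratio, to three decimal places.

Cells: a = 472, b = 2731, c = 472, d = 1801.
Risk in exposed = 472/3203 = 0.14736; risk in unexposed = 472/2273 = 0.20766.
RR = 0.14736 / 0.20766 = 0.70965
The risk is 29% lower among the exposed than among the unexposed.

0.710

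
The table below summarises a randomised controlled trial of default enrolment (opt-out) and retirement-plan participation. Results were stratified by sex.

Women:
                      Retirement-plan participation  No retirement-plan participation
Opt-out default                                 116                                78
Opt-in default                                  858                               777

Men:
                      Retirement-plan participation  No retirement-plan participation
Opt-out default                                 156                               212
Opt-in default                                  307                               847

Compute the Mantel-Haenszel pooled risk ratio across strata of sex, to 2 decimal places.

RR_MH = Σ(aᵢ·n₀ᵢ/nᵢ) / Σ(cᵢ·n₁ᵢ/nᵢ), with n₁ᵢ = aᵢ+bᵢ (exposed), n₀ᵢ = cᵢ+dᵢ (unexposed), nᵢ = n₁ᵢ+n₀ᵢ.
Stratum 1 (Women): n₁ = 194, n₀ = 1635, n = 1829; a·n₀/n = 116·1635/1829 = 103.6960; c·n₁/n = 858·194/1829 = 91.0071
Stratum 2 (Men): n₁ = 368, n₀ = 1154, n = 1522; a·n₀/n = 156·1154/1522 = 118.2812; c·n₁/n = 307·368/1522 = 74.2286
RR_MH = (103.6960 + 118.2812) / (91.0071 + 74.2286) = 221.9772 / 165.2358 = 1.34340

1.34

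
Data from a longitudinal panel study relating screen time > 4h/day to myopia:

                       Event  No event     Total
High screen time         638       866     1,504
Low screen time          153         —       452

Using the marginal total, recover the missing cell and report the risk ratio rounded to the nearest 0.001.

The missing cell is in the unexposed row: 452 − 153 = 299.
So a = 638, b = 866, c = 153, d = 299.
RR = [a/(a+b)] / [c/(c+d)] = (638/1504) / (153/452) = 0.42420/0.33850 = 1.25320

1.253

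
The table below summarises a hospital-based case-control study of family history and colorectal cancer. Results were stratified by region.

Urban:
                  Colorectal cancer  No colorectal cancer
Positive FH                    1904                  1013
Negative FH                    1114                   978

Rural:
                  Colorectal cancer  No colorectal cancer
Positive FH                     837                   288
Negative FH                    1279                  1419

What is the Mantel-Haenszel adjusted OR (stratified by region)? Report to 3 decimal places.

2.122

OR_MH = Σ(aᵢdᵢ/nᵢ) / Σ(bᵢcᵢ/nᵢ), where nᵢ is the stratum total.
Stratum 1 (Urban): n = 5009; a·d/n = 1904·978/5009 = 371.7532; b·c/n = 1013·1114/5009 = 225.2909
Stratum 2 (Rural): n = 3823; a·d/n = 837·1419/3823 = 310.6730; b·c/n = 288·1279/3823 = 96.3516
OR_MH = (371.7532 + 310.6730) / (225.2909 + 96.3516) = 682.4263 / 321.6424 = 2.12169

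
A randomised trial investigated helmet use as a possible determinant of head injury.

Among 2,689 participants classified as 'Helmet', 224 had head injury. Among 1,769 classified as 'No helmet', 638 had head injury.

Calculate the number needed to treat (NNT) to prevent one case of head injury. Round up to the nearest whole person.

Risk in treated group = 224/2689 = 0.08330; risk in control = 638/1769 = 0.36066.
Absolute risk reduction = 0.36066 − 0.08330 = 0.27735
NNT = 1 / ARR = 1 / 0.27735 = 3.606 → round up → 4

4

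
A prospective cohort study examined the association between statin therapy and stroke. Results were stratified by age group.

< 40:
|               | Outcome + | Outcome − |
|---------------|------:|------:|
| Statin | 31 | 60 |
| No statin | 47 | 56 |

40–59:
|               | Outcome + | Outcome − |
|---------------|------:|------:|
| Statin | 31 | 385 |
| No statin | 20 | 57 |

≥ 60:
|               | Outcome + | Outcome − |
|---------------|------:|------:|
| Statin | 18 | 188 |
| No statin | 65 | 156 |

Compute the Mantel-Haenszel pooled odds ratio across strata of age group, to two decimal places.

0.33

OR_MH = Σ(aᵢdᵢ/nᵢ) / Σ(bᵢcᵢ/nᵢ), where nᵢ is the stratum total.
Stratum 1 (< 40): n = 194; a·d/n = 31·56/194 = 8.9485; b·c/n = 60·47/194 = 14.5361
Stratum 2 (40–59): n = 493; a·d/n = 31·57/493 = 3.5842; b·c/n = 385·20/493 = 15.6187
Stratum 3 (≥ 60): n = 427; a·d/n = 18·156/427 = 6.5761; b·c/n = 188·65/427 = 28.6183
OR_MH = (8.9485 + 3.5842 + 6.5761) / (14.5361 + 15.6187 + 28.6183) = 19.1087 / 58.7730 = 0.32513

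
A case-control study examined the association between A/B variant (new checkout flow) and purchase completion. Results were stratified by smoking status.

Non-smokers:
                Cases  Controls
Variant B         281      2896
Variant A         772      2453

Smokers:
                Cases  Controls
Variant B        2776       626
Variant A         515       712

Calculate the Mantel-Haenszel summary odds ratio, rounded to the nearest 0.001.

OR_MH = Σ(aᵢdᵢ/nᵢ) / Σ(bᵢcᵢ/nᵢ), where nᵢ is the stratum total.
Stratum 1 (Non-smokers): n = 6402; a·d/n = 281·2453/6402 = 107.6684; b·c/n = 2896·772/6402 = 349.2209
Stratum 2 (Smokers): n = 4629; a·d/n = 2776·712/4629 = 426.9847; b·c/n = 626·515/4629 = 69.6457
OR_MH = (107.6684 + 426.9847) / (349.2209 + 69.6457) = 534.6530 / 418.8666 = 1.27643

1.276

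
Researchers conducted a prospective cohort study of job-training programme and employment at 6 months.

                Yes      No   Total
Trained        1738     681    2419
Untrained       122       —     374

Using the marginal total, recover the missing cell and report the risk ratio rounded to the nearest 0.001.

The missing cell is in the unexposed row: 374 − 122 = 252.
So a = 1738, b = 681, c = 122, d = 252.
RR = [a/(a+b)] / [c/(c+d)] = (1738/2419) / (122/374) = 0.71848/0.32620 = 2.20255

2.203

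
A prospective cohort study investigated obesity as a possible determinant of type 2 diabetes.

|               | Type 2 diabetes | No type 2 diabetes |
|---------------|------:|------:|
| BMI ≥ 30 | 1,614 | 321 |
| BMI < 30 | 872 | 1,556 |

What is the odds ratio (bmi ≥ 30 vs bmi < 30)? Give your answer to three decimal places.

Cells: a = 1614, b = 321, c = 872, d = 1556.
OR = (a·d)/(b·c) = (1614 × 1556) / (321 × 872) = 2511384 / 279912 = 8.97205
The odds of type 2 diabetes are about 8.97 times as high in the bmi ≥ 30 group.

8.972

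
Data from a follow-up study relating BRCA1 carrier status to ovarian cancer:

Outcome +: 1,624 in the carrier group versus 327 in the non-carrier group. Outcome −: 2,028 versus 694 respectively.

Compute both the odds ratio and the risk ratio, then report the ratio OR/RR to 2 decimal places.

From the description: a = 1624, b = 2028, c = 327, d = 694.
OR = (1624·694)/(2028·327) = 1127056/663156 = 1.69953
Risk in exposed = 1624/3652 = 0.44469; risk in unexposed = 327/1021 = 0.32027; RR = 1.38846
OR/RR = 1.69953 / 1.38846 = 1.22404
The outcome is not rare, so the OR lies further from 1 than the RR.

1.22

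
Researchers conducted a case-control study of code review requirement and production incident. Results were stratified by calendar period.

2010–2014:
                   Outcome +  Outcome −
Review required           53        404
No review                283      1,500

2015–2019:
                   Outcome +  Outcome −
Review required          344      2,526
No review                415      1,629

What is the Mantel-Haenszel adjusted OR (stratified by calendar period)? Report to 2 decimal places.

OR_MH = Σ(aᵢdᵢ/nᵢ) / Σ(bᵢcᵢ/nᵢ), where nᵢ is the stratum total.
Stratum 1 (2010–2014): n = 2240; a·d/n = 53·1500/2240 = 35.4911; b·c/n = 404·283/2240 = 51.0411
Stratum 2 (2015–2019): n = 4914; a·d/n = 344·1629/4914 = 114.0366; b·c/n = 2526·415/4914 = 213.3272
OR_MH = (35.4911 + 114.0366) / (51.0411 + 213.3272) = 149.5277 / 264.3683 = 0.56560

0.57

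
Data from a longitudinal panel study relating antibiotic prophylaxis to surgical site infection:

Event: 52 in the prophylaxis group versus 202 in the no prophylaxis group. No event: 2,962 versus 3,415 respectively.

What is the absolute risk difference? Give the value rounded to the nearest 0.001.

From the description: a = 52, b = 2962, c = 202, d = 3415.
Risk in exposed = 52/3014 = 0.017253; risk in unexposed = 202/3617 = 0.055847.
Risk difference = 0.017253 − 0.055847 = -0.038595

-0.039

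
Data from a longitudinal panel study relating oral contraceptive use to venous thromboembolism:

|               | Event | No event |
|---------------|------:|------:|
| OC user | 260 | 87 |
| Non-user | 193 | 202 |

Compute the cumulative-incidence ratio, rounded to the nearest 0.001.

1.533

Cells: a = 260, b = 87, c = 193, d = 202.
Risk in exposed = 260/347 = 0.74928; risk in unexposed = 193/395 = 0.48861.
RR = 0.74928 / 0.48861 = 1.53350
The risk among the exposed is 1.53 times that among the unexposed.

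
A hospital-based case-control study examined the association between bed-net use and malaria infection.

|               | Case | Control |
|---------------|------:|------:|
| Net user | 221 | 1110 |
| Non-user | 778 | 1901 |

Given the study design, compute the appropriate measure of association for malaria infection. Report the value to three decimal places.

Cells: a = 221, b = 1110, c = 778, d = 1901.
This is a hospital-based case-control study: participants were sampled on outcome status, so risks in the source population cannot be estimated directly — relative risk is not valid here. The odds ratio is the appropriate measure.
OR = (a·d)/(b·c) = (221 × 1901) / (1110 × 778) = 420121 / 863580 = 0.48649

0.486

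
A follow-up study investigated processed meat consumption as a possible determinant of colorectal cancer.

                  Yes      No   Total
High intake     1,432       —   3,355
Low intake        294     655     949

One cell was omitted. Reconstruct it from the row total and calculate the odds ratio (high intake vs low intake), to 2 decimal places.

The missing cell is in the exposed row: 3355 − 1432 = 1923.
So a = 1432, b = 1923, c = 294, d = 655.
OR = (a·d)/(b·c) = (1432 × 655) / (1923 × 294) = 937960 / 565362 = 1.65904

1.66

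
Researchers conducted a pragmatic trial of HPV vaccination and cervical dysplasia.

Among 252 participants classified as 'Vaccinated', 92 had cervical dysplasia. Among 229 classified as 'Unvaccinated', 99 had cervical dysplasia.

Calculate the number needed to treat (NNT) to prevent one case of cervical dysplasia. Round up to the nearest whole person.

Risk in treated group = 92/252 = 0.36508; risk in control = 99/229 = 0.43231.
Absolute risk reduction = 0.43231 − 0.36508 = 0.06724
NNT = 1 / ARR = 1 / 0.06724 = 14.873 → round up → 15

15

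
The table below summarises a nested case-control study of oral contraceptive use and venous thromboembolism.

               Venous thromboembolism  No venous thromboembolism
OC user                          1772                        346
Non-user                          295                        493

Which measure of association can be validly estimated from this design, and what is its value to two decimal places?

Cells: a = 1772, b = 346, c = 295, d = 493.
This is a nested case-control study: participants were sampled on outcome status, so risks in the source population cannot be estimated directly — relative risk is not valid here. The odds ratio is the appropriate measure.
OR = (a·d)/(b·c) = (1772 × 493) / (346 × 295) = 873596 / 102070 = 8.55879

8.56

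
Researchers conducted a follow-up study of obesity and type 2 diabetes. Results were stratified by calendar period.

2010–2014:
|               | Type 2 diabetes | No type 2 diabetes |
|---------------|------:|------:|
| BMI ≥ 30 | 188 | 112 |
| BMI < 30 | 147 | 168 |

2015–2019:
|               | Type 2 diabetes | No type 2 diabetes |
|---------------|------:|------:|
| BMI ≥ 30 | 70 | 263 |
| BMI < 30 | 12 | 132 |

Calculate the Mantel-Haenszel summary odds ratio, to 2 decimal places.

OR_MH = Σ(aᵢdᵢ/nᵢ) / Σ(bᵢcᵢ/nᵢ), where nᵢ is the stratum total.
Stratum 1 (2010–2014): n = 615; a·d/n = 188·168/615 = 51.3561; b·c/n = 112·147/615 = 26.7707
Stratum 2 (2015–2019): n = 477; a·d/n = 70·132/477 = 19.3711; b·c/n = 263·12/477 = 6.6164
OR_MH = (51.3561 + 19.3711) / (26.7707 + 6.6164) = 70.7272 / 33.3871 = 2.11840

2.12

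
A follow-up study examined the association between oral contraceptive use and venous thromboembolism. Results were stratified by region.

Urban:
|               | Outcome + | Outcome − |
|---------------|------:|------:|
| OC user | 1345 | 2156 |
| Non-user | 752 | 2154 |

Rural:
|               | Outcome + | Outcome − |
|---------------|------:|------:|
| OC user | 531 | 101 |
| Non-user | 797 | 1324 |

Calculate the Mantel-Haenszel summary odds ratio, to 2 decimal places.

OR_MH = Σ(aᵢdᵢ/nᵢ) / Σ(bᵢcᵢ/nᵢ), where nᵢ is the stratum total.
Stratum 1 (Urban): n = 6407; a·d/n = 1345·2154/6407 = 452.1820; b·c/n = 2156·752/6407 = 253.0532
Stratum 2 (Rural): n = 2753; a·d/n = 531·1324/2753 = 255.3738; b·c/n = 101·797/2753 = 29.2397
OR_MH = (452.1820 + 255.3738) / (253.0532 + 29.2397) = 707.5558 / 282.2930 = 2.50646

2.51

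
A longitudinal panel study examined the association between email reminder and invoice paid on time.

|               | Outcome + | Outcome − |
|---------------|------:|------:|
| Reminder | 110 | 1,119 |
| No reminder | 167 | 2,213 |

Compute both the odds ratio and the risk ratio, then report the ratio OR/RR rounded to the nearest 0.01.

1.02

Cells: a = 110, b = 1119, c = 167, d = 2213.
OR = (110·2213)/(1119·167) = 243430/186873 = 1.30265
Risk in exposed = 110/1229 = 0.08950; risk in unexposed = 167/2380 = 0.07017; RR = 1.27556
OR/RR = 1.30265 / 1.27556 = 1.02124
The outcome is rare in both groups, so OR ≈ RR (ratio near 1).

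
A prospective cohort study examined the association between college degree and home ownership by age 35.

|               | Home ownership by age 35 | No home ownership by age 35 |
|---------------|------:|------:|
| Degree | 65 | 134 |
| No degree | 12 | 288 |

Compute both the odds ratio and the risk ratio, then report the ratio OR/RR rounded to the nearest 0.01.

Cells: a = 65, b = 134, c = 12, d = 288.
OR = (65·288)/(134·12) = 18720/1608 = 11.64179
Risk in exposed = 65/199 = 0.32663; risk in unexposed = 12/300 = 0.04000; RR = 8.16583
OR/RR = 11.64179 / 8.16583 = 1.42567
The outcome is not rare, so the OR lies further from 1 than the RR.

1.43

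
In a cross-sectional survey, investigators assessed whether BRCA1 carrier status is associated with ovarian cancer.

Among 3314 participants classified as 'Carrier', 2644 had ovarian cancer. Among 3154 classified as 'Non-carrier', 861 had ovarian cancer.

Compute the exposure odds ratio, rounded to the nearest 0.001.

10.510

From the description: a = 2644, b = 670, c = 861, d = 2293.
OR = (a·d)/(b·c) = (2644 × 2293) / (670 × 861) = 6062692 / 576870 = 10.50963
The odds of ovarian cancer are about 10.51 times as high in the carrier group.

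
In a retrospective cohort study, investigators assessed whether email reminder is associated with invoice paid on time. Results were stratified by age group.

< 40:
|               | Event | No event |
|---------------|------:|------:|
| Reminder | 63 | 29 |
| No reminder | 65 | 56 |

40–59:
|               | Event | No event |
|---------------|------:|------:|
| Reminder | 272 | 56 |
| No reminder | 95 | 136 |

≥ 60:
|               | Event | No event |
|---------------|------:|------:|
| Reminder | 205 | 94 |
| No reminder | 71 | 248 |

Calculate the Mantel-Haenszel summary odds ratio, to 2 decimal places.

OR_MH = Σ(aᵢdᵢ/nᵢ) / Σ(bᵢcᵢ/nᵢ), where nᵢ is the stratum total.
Stratum 1 (< 40): n = 213; a·d/n = 63·56/213 = 16.5634; b·c/n = 29·65/213 = 8.8498
Stratum 2 (40–59): n = 559; a·d/n = 272·136/559 = 66.1753; b·c/n = 56·95/559 = 9.5170
Stratum 3 (≥ 60): n = 618; a·d/n = 205·248/618 = 82.2654; b·c/n = 94·71/618 = 10.7994
OR_MH = (16.5634 + 66.1753 + 82.2654) / (8.8498 + 9.5170 + 10.7994) = 165.0041 / 29.1661 = 5.65739

5.66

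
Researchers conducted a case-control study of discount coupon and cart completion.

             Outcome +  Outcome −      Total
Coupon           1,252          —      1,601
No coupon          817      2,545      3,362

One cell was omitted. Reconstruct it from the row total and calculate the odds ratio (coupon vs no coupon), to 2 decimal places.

The missing cell is in the exposed row: 1601 − 1252 = 349.
So a = 1252, b = 349, c = 817, d = 2545.
OR = (a·d)/(b·c) = (1252 × 2545) / (349 × 817) = 3186340 / 285133 = 11.17493

11.17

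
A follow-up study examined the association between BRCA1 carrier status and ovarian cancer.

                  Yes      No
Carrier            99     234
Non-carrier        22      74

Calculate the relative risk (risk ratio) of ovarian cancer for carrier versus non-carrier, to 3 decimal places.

Cells: a = 99, b = 234, c = 22, d = 74.
Risk in exposed = 99/333 = 0.29730; risk in unexposed = 22/96 = 0.22917.
RR = 0.29730 / 0.22917 = 1.29730
The risk among the exposed is 1.30 times that among the unexposed.

1.297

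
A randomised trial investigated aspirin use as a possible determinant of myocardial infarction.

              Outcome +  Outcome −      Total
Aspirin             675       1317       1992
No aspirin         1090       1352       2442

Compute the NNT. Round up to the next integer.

Risk in treated group = 675/1992 = 0.33886; risk in control = 1090/2442 = 0.44636.
Absolute risk reduction = 0.44636 − 0.33886 = 0.10750
NNT = 1 / ARR = 1 / 0.10750 = 9.302 → round up → 10

10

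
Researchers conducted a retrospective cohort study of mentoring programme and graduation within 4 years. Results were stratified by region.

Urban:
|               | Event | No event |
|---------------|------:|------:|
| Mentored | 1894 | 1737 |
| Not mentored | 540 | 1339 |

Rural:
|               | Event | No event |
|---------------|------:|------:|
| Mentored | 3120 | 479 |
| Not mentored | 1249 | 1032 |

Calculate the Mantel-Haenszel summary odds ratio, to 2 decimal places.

3.71

OR_MH = Σ(aᵢdᵢ/nᵢ) / Σ(bᵢcᵢ/nᵢ), where nᵢ is the stratum total.
Stratum 1 (Urban): n = 5510; a·d/n = 1894·1339/5510 = 460.2661; b·c/n = 1737·540/5510 = 170.2323
Stratum 2 (Rural): n = 5880; a·d/n = 3120·1032/5880 = 547.5918; b·c/n = 479·1249/5880 = 101.7468
OR_MH = (460.2661 + 547.5918) / (170.2323 + 101.7468) = 1007.8579 / 271.9791 = 3.70565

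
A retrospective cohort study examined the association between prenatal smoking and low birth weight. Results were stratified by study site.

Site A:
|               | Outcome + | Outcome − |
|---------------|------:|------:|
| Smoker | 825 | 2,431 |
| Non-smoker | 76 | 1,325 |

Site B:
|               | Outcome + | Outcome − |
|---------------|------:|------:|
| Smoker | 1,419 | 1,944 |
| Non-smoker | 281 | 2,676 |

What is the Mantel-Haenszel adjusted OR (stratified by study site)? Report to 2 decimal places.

OR_MH = Σ(aᵢdᵢ/nᵢ) / Σ(bᵢcᵢ/nᵢ), where nᵢ is the stratum total.
Stratum 1 (Site A): n = 4657; a·d/n = 825·1325/4657 = 234.7273; b·c/n = 2431·76/4657 = 39.6728
Stratum 2 (Site B): n = 6320; a·d/n = 1419·2676/6320 = 600.8297; b·c/n = 1944·281/6320 = 86.4342
OR_MH = (234.7273 + 600.8297) / (39.6728 + 86.4342) = 835.5570 / 126.1069 = 6.62578

6.63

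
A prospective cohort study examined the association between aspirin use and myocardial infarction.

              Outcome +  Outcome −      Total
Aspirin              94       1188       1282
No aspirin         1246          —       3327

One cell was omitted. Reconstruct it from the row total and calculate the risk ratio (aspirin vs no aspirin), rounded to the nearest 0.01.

The missing cell is in the unexposed row: 3327 − 1246 = 2081.
So a = 94, b = 1188, c = 1246, d = 2081.
RR = [a/(a+b)] / [c/(c+d)] = (94/1282) / (1246/3327) = 0.07332/0.37451 = 0.19578

0.20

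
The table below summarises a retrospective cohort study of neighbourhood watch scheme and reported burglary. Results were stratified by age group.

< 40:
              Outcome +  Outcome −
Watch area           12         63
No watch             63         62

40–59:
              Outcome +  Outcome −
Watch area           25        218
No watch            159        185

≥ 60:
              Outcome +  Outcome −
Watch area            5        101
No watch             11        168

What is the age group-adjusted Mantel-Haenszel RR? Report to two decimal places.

0.27

RR_MH = Σ(aᵢ·n₀ᵢ/nᵢ) / Σ(cᵢ·n₁ᵢ/nᵢ), with n₁ᵢ = aᵢ+bᵢ (exposed), n₀ᵢ = cᵢ+dᵢ (unexposed), nᵢ = n₁ᵢ+n₀ᵢ.
Stratum 1 (< 40): n₁ = 75, n₀ = 125, n = 200; a·n₀/n = 12·125/200 = 7.5000; c·n₁/n = 63·75/200 = 23.6250
Stratum 2 (40–59): n₁ = 243, n₀ = 344, n = 587; a·n₀/n = 25·344/587 = 14.6508; c·n₁/n = 159·243/587 = 65.8211
Stratum 3 (≥ 60): n₁ = 106, n₀ = 179, n = 285; a·n₀/n = 5·179/285 = 3.1404; c·n₁/n = 11·106/285 = 4.0912
RR_MH = (7.5000 + 14.6508 + 3.1404) / (23.6250 + 65.8211 + 4.0912) = 25.2911 / 93.5374 = 0.27039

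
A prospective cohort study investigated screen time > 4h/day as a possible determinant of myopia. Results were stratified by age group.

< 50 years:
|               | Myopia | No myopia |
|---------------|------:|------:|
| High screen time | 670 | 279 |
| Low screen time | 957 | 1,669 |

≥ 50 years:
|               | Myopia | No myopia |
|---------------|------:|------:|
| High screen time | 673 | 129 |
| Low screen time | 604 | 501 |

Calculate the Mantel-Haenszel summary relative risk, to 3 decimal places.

RR_MH = Σ(aᵢ·n₀ᵢ/nᵢ) / Σ(cᵢ·n₁ᵢ/nᵢ), with n₁ᵢ = aᵢ+bᵢ (exposed), n₀ᵢ = cᵢ+dᵢ (unexposed), nᵢ = n₁ᵢ+n₀ᵢ.
Stratum 1 (< 50 years): n₁ = 949, n₀ = 2626, n = 3575; a·n₀/n = 670·2626/3575 = 492.1455; c·n₁/n = 957·949/3575 = 254.0400
Stratum 2 (≥ 50 years): n₁ = 802, n₀ = 1105, n = 1907; a·n₀/n = 673·1105/1907 = 389.9659; c·n₁/n = 604·802/1907 = 254.0157
RR_MH = (492.1455 + 389.9659) / (254.0400 + 254.0157) = 882.1114 / 508.0557 = 1.73625

1.736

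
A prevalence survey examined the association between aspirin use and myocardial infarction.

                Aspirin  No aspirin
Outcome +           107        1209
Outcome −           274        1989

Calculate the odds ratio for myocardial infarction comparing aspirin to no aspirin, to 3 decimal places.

Reading the table with exposure as columns: a = 107 (Aspirin, case), b = 274 (Aspirin, non-case), c = 1209 (No aspirin, case), d = 1989.
OR = (a·d)/(b·c) = (107 × 1989) / (274 × 1209) = 212823 / 331266 = 0.64245
Exposure is associated with lower odds of myocardial infarction (OR = 0.64 < 1).

0.642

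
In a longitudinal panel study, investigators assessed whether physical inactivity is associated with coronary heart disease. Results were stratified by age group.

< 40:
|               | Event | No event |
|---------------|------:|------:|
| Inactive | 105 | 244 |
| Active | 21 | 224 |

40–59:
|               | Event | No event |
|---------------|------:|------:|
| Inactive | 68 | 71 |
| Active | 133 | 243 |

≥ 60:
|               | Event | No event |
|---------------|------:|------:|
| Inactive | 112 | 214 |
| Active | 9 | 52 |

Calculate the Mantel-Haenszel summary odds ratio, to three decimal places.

OR_MH = Σ(aᵢdᵢ/nᵢ) / Σ(bᵢcᵢ/nᵢ), where nᵢ is the stratum total.
Stratum 1 (< 40): n = 594; a·d/n = 105·224/594 = 39.5960; b·c/n = 244·21/594 = 8.6263
Stratum 2 (40–59): n = 515; a·d/n = 68·243/515 = 32.0854; b·c/n = 71·133/515 = 18.3359
Stratum 3 (≥ 60): n = 387; a·d/n = 112·52/387 = 15.0491; b·c/n = 214·9/387 = 4.9767
OR_MH = (39.5960 + 32.0854 + 15.0491) / (8.6263 + 18.3359 + 4.9767) = 86.7305 / 31.9389 = 2.71551

2.716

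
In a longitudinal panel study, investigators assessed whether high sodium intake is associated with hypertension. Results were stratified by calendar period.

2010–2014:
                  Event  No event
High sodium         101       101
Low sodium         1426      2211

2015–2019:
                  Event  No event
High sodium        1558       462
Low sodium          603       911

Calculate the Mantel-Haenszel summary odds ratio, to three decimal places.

3.952

OR_MH = Σ(aᵢdᵢ/nᵢ) / Σ(bᵢcᵢ/nᵢ), where nᵢ is the stratum total.
Stratum 1 (2010–2014): n = 3839; a·d/n = 101·2211/3839 = 58.1691; b·c/n = 101·1426/3839 = 37.5165
Stratum 2 (2015–2019): n = 3534; a·d/n = 1558·911/3534 = 401.6237; b·c/n = 462·603/3534 = 78.8302
OR_MH = (58.1691 + 401.6237) / (37.5165 + 78.8302) = 459.7927 / 116.3468 = 3.95192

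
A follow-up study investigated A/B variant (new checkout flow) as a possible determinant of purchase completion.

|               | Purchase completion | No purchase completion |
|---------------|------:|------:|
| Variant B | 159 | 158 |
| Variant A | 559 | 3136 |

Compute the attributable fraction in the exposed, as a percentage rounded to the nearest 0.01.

Cells: a = 159, b = 158, c = 559, d = 3136.
Risk in exposed = 159/317 = 0.50158; risk in unexposed = 559/3695 = 0.15129.
RR = 0.50158/0.15129 = 3.31543
AR% = (RR − 1)/RR × 100 = (3.31543 − 1)/3.31543 × 100 = 69.8380%

69.84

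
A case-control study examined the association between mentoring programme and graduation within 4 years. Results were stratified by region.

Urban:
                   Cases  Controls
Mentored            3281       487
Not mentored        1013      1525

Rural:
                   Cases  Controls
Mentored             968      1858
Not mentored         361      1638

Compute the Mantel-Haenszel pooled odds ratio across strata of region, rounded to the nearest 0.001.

OR_MH = Σ(aᵢdᵢ/nᵢ) / Σ(bᵢcᵢ/nᵢ), where nᵢ is the stratum total.
Stratum 1 (Urban): n = 6306; a·d/n = 3281·1525/6306 = 793.4546; b·c/n = 487·1013/6306 = 78.2320
Stratum 2 (Rural): n = 4825; a·d/n = 968·1638/4825 = 328.6184; b·c/n = 1858·361/4825 = 139.0131
OR_MH = (793.4546 + 328.6184) / (78.2320 + 139.0131) = 1122.0731 / 217.2451 = 5.16501

5.165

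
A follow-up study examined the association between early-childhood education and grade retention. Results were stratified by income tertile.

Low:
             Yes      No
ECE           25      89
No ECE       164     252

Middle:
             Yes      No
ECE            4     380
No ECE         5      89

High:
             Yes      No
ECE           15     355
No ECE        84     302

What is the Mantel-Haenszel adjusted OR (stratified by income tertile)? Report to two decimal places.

0.26

OR_MH = Σ(aᵢdᵢ/nᵢ) / Σ(bᵢcᵢ/nᵢ), where nᵢ is the stratum total.
Stratum 1 (Low): n = 530; a·d/n = 25·252/530 = 11.8868; b·c/n = 89·164/530 = 27.5396
Stratum 2 (Middle): n = 478; a·d/n = 4·89/478 = 0.7448; b·c/n = 380·5/478 = 3.9749
Stratum 3 (High): n = 756; a·d/n = 15·302/756 = 5.9921; b·c/n = 355·84/756 = 39.4444
OR_MH = (11.8868 + 0.7448 + 5.9921) / (27.5396 + 3.9749 + 39.4444) = 18.6236 / 70.9590 = 0.26246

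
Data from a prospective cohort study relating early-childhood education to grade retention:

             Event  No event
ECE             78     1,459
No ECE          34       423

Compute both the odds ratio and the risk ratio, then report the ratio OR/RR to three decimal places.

Cells: a = 78, b = 1459, c = 34, d = 423.
OR = (78·423)/(1459·34) = 32994/49606 = 0.66512
Risk in exposed = 78/1537 = 0.05075; risk in unexposed = 34/457 = 0.07440; RR = 0.68212
OR/RR = 0.66512 / 0.68212 = 0.97509
The outcome is rare in both groups, so OR ≈ RR (ratio near 1).

0.975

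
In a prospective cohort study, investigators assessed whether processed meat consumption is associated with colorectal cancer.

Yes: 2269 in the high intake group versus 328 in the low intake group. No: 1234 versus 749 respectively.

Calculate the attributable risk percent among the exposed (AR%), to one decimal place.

From the description: a = 2269, b = 1234, c = 328, d = 749.
Risk in exposed = 2269/3503 = 0.64773; risk in unexposed = 328/1077 = 0.30455.
RR = 0.64773/0.30455 = 2.12685
AR% = (RR − 1)/RR × 100 = (2.12685 − 1)/2.12685 × 100 = 52.9820%

53.0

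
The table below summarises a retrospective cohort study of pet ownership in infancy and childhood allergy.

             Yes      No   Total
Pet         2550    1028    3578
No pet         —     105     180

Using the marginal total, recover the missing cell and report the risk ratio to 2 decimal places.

The missing cell is in the unexposed row: 180 − 105 = 75.
So a = 2550, b = 1028, c = 75, d = 105.
RR = [a/(a+b)] / [c/(c+d)] = (2550/3578) / (75/180) = 0.71269/0.41667 = 1.71045

1.71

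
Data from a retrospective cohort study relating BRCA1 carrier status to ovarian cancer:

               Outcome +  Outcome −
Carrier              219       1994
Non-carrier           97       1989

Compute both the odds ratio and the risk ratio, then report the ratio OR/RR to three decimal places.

Cells: a = 219, b = 1994, c = 97, d = 1989.
OR = (219·1989)/(1994·97) = 435591/193418 = 2.25207
Risk in exposed = 219/2213 = 0.09896; risk in unexposed = 97/2086 = 0.04650; RR = 2.12816
OR/RR = 2.25207 / 2.12816 = 1.05822
The outcome is rare in both groups, so OR ≈ RR (ratio near 1).

1.058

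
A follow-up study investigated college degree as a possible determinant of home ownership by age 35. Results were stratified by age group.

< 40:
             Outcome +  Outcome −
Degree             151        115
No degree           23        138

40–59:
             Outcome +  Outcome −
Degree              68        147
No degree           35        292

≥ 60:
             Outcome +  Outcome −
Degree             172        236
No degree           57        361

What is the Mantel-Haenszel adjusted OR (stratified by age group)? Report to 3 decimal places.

5.023

OR_MH = Σ(aᵢdᵢ/nᵢ) / Σ(bᵢcᵢ/nᵢ), where nᵢ is the stratum total.
Stratum 1 (< 40): n = 427; a·d/n = 151·138/427 = 48.8009; b·c/n = 115·23/427 = 6.1944
Stratum 2 (40–59): n = 542; a·d/n = 68·292/542 = 36.6347; b·c/n = 147·35/542 = 9.4926
Stratum 3 (≥ 60): n = 826; a·d/n = 172·361/826 = 75.1719; b·c/n = 236·57/826 = 16.2857
OR_MH = (48.8009 + 36.6347 + 75.1719) / (6.1944 + 9.4926 + 16.2857) = 160.6075 / 31.9727 = 5.02327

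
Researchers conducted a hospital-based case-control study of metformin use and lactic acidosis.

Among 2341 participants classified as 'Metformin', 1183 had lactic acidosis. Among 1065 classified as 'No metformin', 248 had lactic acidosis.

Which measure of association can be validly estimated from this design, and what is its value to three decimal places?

3.365

From the description: a = 1183, b = 1158, c = 248, d = 817.
This is a hospital-based case-control study: participants were sampled on outcome status, so risks in the source population cannot be estimated directly — relative risk is not valid here. The odds ratio is the appropriate measure.
OR = (a·d)/(b·c) = (1183 × 817) / (1158 × 248) = 966511 / 287184 = 3.36548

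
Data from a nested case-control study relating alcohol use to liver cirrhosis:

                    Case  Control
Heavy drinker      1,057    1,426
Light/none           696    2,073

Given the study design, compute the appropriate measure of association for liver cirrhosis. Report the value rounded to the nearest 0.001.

2.208

Cells: a = 1057, b = 1426, c = 696, d = 2073.
This is a nested case-control study: participants were sampled on outcome status, so risks in the source population cannot be estimated directly — relative risk is not valid here. The odds ratio is the appropriate measure.
OR = (a·d)/(b·c) = (1057 × 2073) / (1426 × 696) = 2191161 / 992496 = 2.20773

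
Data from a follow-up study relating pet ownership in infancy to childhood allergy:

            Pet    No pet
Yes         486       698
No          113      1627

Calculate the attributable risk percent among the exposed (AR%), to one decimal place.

Reading the table with exposure as columns: a = 486 (Pet, case), b = 113 (Pet, non-case), c = 698 (No pet, case), d = 1627.
Risk in exposed = 486/599 = 0.81135; risk in unexposed = 698/2325 = 0.30022.
RR = 0.81135/0.30022 = 2.70257
AR% = (RR − 1)/RR × 100 = (2.70257 − 1)/2.70257 × 100 = 62.9982%

63.0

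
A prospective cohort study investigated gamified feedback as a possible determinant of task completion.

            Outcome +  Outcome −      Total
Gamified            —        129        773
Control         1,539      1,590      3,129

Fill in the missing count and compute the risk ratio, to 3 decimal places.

The missing cell is in the exposed row: 773 − 129 = 644.
So a = 644, b = 129, c = 1539, d = 1590.
RR = [a/(a+b)] / [c/(c+d)] = (644/773) / (1539/3129) = 0.83312/0.49185 = 1.69384

1.694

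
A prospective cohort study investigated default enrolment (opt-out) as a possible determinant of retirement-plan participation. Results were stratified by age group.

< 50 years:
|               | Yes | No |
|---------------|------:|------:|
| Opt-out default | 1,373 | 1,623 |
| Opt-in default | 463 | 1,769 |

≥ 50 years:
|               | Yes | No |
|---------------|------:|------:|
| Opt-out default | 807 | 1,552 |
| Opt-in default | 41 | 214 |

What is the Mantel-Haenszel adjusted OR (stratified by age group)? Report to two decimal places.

3.16

OR_MH = Σ(aᵢdᵢ/nᵢ) / Σ(bᵢcᵢ/nᵢ), where nᵢ is the stratum total.
Stratum 1 (< 50 years): n = 5228; a·d/n = 1373·1769/5228 = 464.5824; b·c/n = 1623·463/5228 = 143.7355
Stratum 2 (≥ 50 years): n = 2614; a·d/n = 807·214/2614 = 66.0666; b·c/n = 1552·41/2614 = 24.3428
OR_MH = (464.5824 + 66.0666) / (143.7355 + 24.3428) = 530.6490 / 168.0782 = 3.15715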